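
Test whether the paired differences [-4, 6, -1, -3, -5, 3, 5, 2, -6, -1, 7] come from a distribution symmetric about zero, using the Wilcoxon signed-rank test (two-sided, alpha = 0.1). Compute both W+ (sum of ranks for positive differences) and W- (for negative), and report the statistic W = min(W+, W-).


Step 1: Drop any zero differences (none here) and take |d_i|.
|d| = [4, 6, 1, 3, 5, 3, 5, 2, 6, 1, 7]
Step 2: Midrank |d_i| (ties get averaged ranks).
ranks: |4|->6, |6|->9.5, |1|->1.5, |3|->4.5, |5|->7.5, |3|->4.5, |5|->7.5, |2|->3, |6|->9.5, |1|->1.5, |7|->11
Step 3: Attach original signs; sum ranks with positive sign and with negative sign.
W+ = 9.5 + 4.5 + 7.5 + 3 + 11 = 35.5
W- = 6 + 1.5 + 4.5 + 7.5 + 9.5 + 1.5 = 30.5
(Check: W+ + W- = 66 should equal n(n+1)/2 = 66.)
Step 4: Test statistic W = min(W+, W-) = 30.5.
Step 5: Ties in |d|, so use the tie-corrected normal approximation.
        E[W] = n(n+1)/4 = 11*12/4 = 33.
        Tie groups: |d|=1 (t=2), |d|=3 (t=2), |d|=5 (t=2), |d|=6 (t=2); sum(t^3 - t) = 24.
        Var[W] = n(n+1)(2n+1)/24 - sum(t^3-t)/48 = 3036/24 - 24/48 = 126.
        z = (W - E[W]) / sqrt(Var[W]) = (30.5 - 33) / 11.2250 = -0.2227.
        Two-sided p = 2*Phi(z) = 0.823755.
Step 6: alpha = 0.1. fail to reject H0.

W+ = 35.5, W- = 30.5, W = min = 30.5, p = 0.823755, fail to reject H0.


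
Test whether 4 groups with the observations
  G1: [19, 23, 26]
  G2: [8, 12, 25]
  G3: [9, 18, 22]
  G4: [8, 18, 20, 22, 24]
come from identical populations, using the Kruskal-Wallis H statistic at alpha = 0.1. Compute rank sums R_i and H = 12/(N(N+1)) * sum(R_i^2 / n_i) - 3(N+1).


Step 1: Combine all N = 14 observations and assign midranks.
sorted (value, group, rank): (8,G2,1.5), (8,G4,1.5), (9,G3,3), (12,G2,4), (18,G3,5.5), (18,G4,5.5), (19,G1,7), (20,G4,8), (22,G3,9.5), (22,G4,9.5), (23,G1,11), (24,G4,12), (25,G2,13), (26,G1,14)
Step 2: Sum ranks within each group.
R_1 = 32 (n_1 = 3)
R_2 = 18.5 (n_2 = 3)
R_3 = 18 (n_3 = 3)
R_4 = 36.5 (n_4 = 5)
Step 3: H = 12/(N(N+1)) * sum(R_i^2/n_i) - 3(N+1)
     = 12/(14*15) * (32^2/3 + 18.5^2/3 + 18^2/3 + 36.5^2/5) - 3*15
     = 0.057143 * 829.867 - 45
     = 2.420952.
Step 4: Ties present; correction factor C = 1 - 18/(14^3 - 14) = 0.993407. Corrected H = 2.420952 / 0.993407 = 2.437021.
Step 5: Under H0, H ~ chi^2(3); p-value = 0.486780.
Step 6: alpha = 0.1. fail to reject H0.

H = 2.4370, df = 3, p = 0.486780, fail to reject H0.


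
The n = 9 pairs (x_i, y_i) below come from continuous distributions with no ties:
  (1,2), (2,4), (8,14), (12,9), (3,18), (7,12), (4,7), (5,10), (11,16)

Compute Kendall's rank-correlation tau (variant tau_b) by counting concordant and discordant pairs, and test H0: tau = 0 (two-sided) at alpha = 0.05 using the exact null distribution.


Step 1: Enumerate the 36 unordered pairs (i,j) with i<j and classify each by sign(x_j-x_i) * sign(y_j-y_i).
  (1,2):dx=+1,dy=+2->C; (1,3):dx=+7,dy=+12->C; (1,4):dx=+11,dy=+7->C; (1,5):dx=+2,dy=+16->C
  (1,6):dx=+6,dy=+10->C; (1,7):dx=+3,dy=+5->C; (1,8):dx=+4,dy=+8->C; (1,9):dx=+10,dy=+14->C
  (2,3):dx=+6,dy=+10->C; (2,4):dx=+10,dy=+5->C; (2,5):dx=+1,dy=+14->C; (2,6):dx=+5,dy=+8->C
  (2,7):dx=+2,dy=+3->C; (2,8):dx=+3,dy=+6->C; (2,9):dx=+9,dy=+12->C; (3,4):dx=+4,dy=-5->D
  (3,5):dx=-5,dy=+4->D; (3,6):dx=-1,dy=-2->C; (3,7):dx=-4,dy=-7->C; (3,8):dx=-3,dy=-4->C
  (3,9):dx=+3,dy=+2->C; (4,5):dx=-9,dy=+9->D; (4,6):dx=-5,dy=+3->D; (4,7):dx=-8,dy=-2->C
  (4,8):dx=-7,dy=+1->D; (4,9):dx=-1,dy=+7->D; (5,6):dx=+4,dy=-6->D; (5,7):dx=+1,dy=-11->D
  (5,8):dx=+2,dy=-8->D; (5,9):dx=+8,dy=-2->D; (6,7):dx=-3,dy=-5->C; (6,8):dx=-2,dy=-2->C
  (6,9):dx=+4,dy=+4->C; (7,8):dx=+1,dy=+3->C; (7,9):dx=+7,dy=+9->C; (8,9):dx=+6,dy=+6->C
Step 2: C = 26, D = 10, total pairs = 36.
Step 3: tau = (C - D)/(n(n-1)/2) = (26 - 10)/36 = 0.444444.
Step 4: Exact two-sided p-value (enumerate n! = 362880 permutations of y under H0): p = 0.119439.
Step 5: alpha = 0.05. fail to reject H0.

tau_b = 0.4444 (C=26, D=10), p = 0.119439, fail to reject H0.


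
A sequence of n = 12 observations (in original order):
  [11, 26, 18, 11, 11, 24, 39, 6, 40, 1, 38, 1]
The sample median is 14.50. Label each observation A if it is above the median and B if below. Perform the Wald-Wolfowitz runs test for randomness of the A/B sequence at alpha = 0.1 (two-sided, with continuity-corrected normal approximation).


Step 1: Compute median = 14.50; label A = above, B = below.
Labels in order: BAABBAABABAB  (n_A = 6, n_B = 6)
Step 2: Count runs R = 9.
Step 3: Under H0 (random ordering), E[R] = 2*n_A*n_B/(n_A+n_B) + 1 = 2*6*6/12 + 1 = 7.0000.
        Var[R] = 2*n_A*n_B*(2*n_A*n_B - n_A - n_B) / ((n_A+n_B)^2 * (n_A+n_B-1)) = 4320/1584 = 2.7273.
        SD[R] = 1.6514.
Step 4: Continuity-corrected z = (R - 0.5 - E[R]) / SD[R] = (9 - 0.5 - 7.0000) / 1.6514 = 0.9083.
Step 5: Two-sided p-value via normal approximation = 2*(1 - Phi(|z|)) = 0.363722.
Step 6: alpha = 0.1. fail to reject H0.

R = 9, z = 0.9083, p = 0.363722, fail to reject H0.


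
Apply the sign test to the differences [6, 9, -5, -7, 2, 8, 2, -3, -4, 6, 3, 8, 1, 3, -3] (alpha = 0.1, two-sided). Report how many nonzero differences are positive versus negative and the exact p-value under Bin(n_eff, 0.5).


Step 1: Discard zero differences. Original n = 15; n_eff = number of nonzero differences = 15.
Nonzero differences (with sign): +6, +9, -5, -7, +2, +8, +2, -3, -4, +6, +3, +8, +1, +3, -3
Step 2: Count signs: positive = 10, negative = 5.
Step 3: Under H0: P(positive) = 0.5, so the number of positives S ~ Bin(15, 0.5).
Step 4: Two-sided exact p-value = sum of Bin(15,0.5) probabilities at or below the observed probability = 0.301758.
Step 5: alpha = 0.1. fail to reject H0.

n_eff = 15, pos = 10, neg = 5, p = 0.301758, fail to reject H0.


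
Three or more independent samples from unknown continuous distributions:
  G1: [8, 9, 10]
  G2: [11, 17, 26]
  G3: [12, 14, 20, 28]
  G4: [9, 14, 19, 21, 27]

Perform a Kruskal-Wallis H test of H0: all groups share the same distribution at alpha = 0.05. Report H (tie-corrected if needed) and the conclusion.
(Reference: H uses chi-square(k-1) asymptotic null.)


Step 1: Combine all N = 15 observations and assign midranks.
sorted (value, group, rank): (8,G1,1), (9,G1,2.5), (9,G4,2.5), (10,G1,4), (11,G2,5), (12,G3,6), (14,G3,7.5), (14,G4,7.5), (17,G2,9), (19,G4,10), (20,G3,11), (21,G4,12), (26,G2,13), (27,G4,14), (28,G3,15)
Step 2: Sum ranks within each group.
R_1 = 7.5 (n_1 = 3)
R_2 = 27 (n_2 = 3)
R_3 = 39.5 (n_3 = 4)
R_4 = 46 (n_4 = 5)
Step 3: H = 12/(N(N+1)) * sum(R_i^2/n_i) - 3(N+1)
     = 12/(15*16) * (7.5^2/3 + 27^2/3 + 39.5^2/4 + 46^2/5) - 3*16
     = 0.050000 * 1075.01 - 48
     = 5.750625.
Step 4: Ties present; correction factor C = 1 - 12/(15^3 - 15) = 0.996429. Corrected H = 5.750625 / 0.996429 = 5.771237.
Step 5: Under H0, H ~ chi^2(3); p-value = 0.123286.
Step 6: alpha = 0.05. fail to reject H0.

H = 5.7712, df = 3, p = 0.123286, fail to reject H0.


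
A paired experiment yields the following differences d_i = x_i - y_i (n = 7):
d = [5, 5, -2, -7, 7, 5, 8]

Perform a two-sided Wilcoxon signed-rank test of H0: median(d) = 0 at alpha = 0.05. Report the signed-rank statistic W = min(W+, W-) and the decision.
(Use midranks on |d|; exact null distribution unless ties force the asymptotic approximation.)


Step 1: Drop any zero differences (none here) and take |d_i|.
|d| = [5, 5, 2, 7, 7, 5, 8]
Step 2: Midrank |d_i| (ties get averaged ranks).
ranks: |5|->3, |5|->3, |2|->1, |7|->5.5, |7|->5.5, |5|->3, |8|->7
Step 3: Attach original signs; sum ranks with positive sign and with negative sign.
W+ = 3 + 3 + 5.5 + 3 + 7 = 21.5
W- = 1 + 5.5 = 6.5
(Check: W+ + W- = 28 should equal n(n+1)/2 = 28.)
Step 4: Test statistic W = min(W+, W-) = 6.5.
Step 5: Ties in |d|, so use the tie-corrected normal approximation.
        E[W] = n(n+1)/4 = 7*8/4 = 14.
        Tie groups: |d|=5 (t=3), |d|=7 (t=2); sum(t^3 - t) = 30.
        Var[W] = n(n+1)(2n+1)/24 - sum(t^3-t)/48 = 840/24 - 30/48 = 34.375.
        z = (W - E[W]) / sqrt(Var[W]) = (6.5 - 14) / 5.8630 = -1.2792.
        Two-sided p = 2*Phi(z) = 0.200825.
Step 6: alpha = 0.05. fail to reject H0.

W+ = 21.5, W- = 6.5, W = min = 6.5, p = 0.200825, fail to reject H0.


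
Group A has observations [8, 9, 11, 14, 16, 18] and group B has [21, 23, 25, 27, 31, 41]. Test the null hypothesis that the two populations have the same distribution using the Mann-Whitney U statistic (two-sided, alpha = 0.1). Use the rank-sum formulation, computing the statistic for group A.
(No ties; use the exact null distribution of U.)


Step 1: Combine and sort all 12 observations; assign midranks.
sorted (value, group): (8,X), (9,X), (11,X), (14,X), (16,X), (18,X), (21,Y), (23,Y), (25,Y), (27,Y), (31,Y), (41,Y)
ranks: 8->1, 9->2, 11->3, 14->4, 16->5, 18->6, 21->7, 23->8, 25->9, 27->10, 31->11, 41->12
Step 2: Rank sum for X: R1 = 1 + 2 + 3 + 4 + 5 + 6 = 21.
Step 3: U_X = R1 - n1(n1+1)/2 = 21 - 6*7/2 = 21 - 21 = 0.
       U_Y = n1*n2 - U_X = 36 - 0 = 36.
Step 4: No ties, so the exact null distribution of U (based on enumerating the C(12,6) = 924 equally likely rank assignments) gives the two-sided p-value.
Step 5: p-value = 0.002165; compare to alpha = 0.1. reject H0.

U_X = 0, p = 0.002165, reject H0 at alpha = 0.1.


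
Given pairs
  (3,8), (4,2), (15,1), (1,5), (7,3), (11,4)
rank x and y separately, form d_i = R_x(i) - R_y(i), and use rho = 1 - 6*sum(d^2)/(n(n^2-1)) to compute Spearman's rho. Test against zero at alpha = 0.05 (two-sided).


Step 1: Rank x and y separately (midranks; no ties here).
rank(x): 3->2, 4->3, 15->6, 1->1, 7->4, 11->5
rank(y): 8->6, 2->2, 1->1, 5->5, 3->3, 4->4
Step 2: d_i = R_x(i) - R_y(i); compute d_i^2.
  (2-6)^2=16, (3-2)^2=1, (6-1)^2=25, (1-5)^2=16, (4-3)^2=1, (5-4)^2=1
sum(d^2) = 60.
Step 3: rho = 1 - 6*60 / (6*(6^2 - 1)) = 1 - 360/210 = -0.714286.
Step 4: Under H0, t = rho * sqrt((n-2)/(1-rho^2)) = -2.0412 ~ t(4).
Step 5: Two-sided p-value from the t-distribution with 4 df = 0.110787.
Step 6: alpha = 0.05. fail to reject H0.

rho = -0.7143, p = 0.110787, fail to reject H0 at alpha = 0.05.


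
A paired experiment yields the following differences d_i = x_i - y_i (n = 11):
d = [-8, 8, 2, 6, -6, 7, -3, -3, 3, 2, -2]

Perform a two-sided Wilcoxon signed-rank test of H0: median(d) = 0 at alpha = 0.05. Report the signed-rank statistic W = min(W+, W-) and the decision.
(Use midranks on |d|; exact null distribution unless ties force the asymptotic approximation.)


Step 1: Drop any zero differences (none here) and take |d_i|.
|d| = [8, 8, 2, 6, 6, 7, 3, 3, 3, 2, 2]
Step 2: Midrank |d_i| (ties get averaged ranks).
ranks: |8|->10.5, |8|->10.5, |2|->2, |6|->7.5, |6|->7.5, |7|->9, |3|->5, |3|->5, |3|->5, |2|->2, |2|->2
Step 3: Attach original signs; sum ranks with positive sign and with negative sign.
W+ = 10.5 + 2 + 7.5 + 9 + 5 + 2 = 36
W- = 10.5 + 7.5 + 5 + 5 + 2 = 30
(Check: W+ + W- = 66 should equal n(n+1)/2 = 66.)
Step 4: Test statistic W = min(W+, W-) = 30.
Step 5: Ties in |d|, so use the tie-corrected normal approximation.
        E[W] = n(n+1)/4 = 11*12/4 = 33.
        Tie groups: |d|=2 (t=3), |d|=3 (t=3), |d|=6 (t=2), |d|=8 (t=2); sum(t^3 - t) = 60.
        Var[W] = n(n+1)(2n+1)/24 - sum(t^3-t)/48 = 3036/24 - 60/48 = 125.25.
        z = (W - E[W]) / sqrt(Var[W]) = (30 - 33) / 11.1915 = -0.2681.
        Two-sided p = 2*Phi(z) = 0.788653.
Step 6: alpha = 0.05. fail to reject H0.

W+ = 36, W- = 30, W = min = 30, p = 0.788653, fail to reject H0.


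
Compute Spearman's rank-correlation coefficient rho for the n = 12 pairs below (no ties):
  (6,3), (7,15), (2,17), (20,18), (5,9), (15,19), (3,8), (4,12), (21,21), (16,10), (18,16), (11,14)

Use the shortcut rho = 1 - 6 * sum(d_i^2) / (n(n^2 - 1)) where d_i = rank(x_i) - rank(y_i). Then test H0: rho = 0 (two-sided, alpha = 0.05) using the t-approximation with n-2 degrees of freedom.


Step 1: Rank x and y separately (midranks; no ties here).
rank(x): 6->5, 7->6, 2->1, 20->11, 5->4, 15->8, 3->2, 4->3, 21->12, 16->9, 18->10, 11->7
rank(y): 3->1, 15->7, 17->9, 18->10, 9->3, 19->11, 8->2, 12->5, 21->12, 10->4, 16->8, 14->6
Step 2: d_i = R_x(i) - R_y(i); compute d_i^2.
  (5-1)^2=16, (6-7)^2=1, (1-9)^2=64, (11-10)^2=1, (4-3)^2=1, (8-11)^2=9, (2-2)^2=0, (3-5)^2=4, (12-12)^2=0, (9-4)^2=25, (10-8)^2=4, (7-6)^2=1
sum(d^2) = 126.
Step 3: rho = 1 - 6*126 / (12*(12^2 - 1)) = 1 - 756/1716 = 0.559441.
Step 4: Under H0, t = rho * sqrt((n-2)/(1-rho^2)) = 2.1344 ~ t(10).
Step 5: Two-sided p-value from the t-distribution with 10 df = 0.058589.
Step 6: alpha = 0.05. fail to reject H0.

rho = 0.5594, p = 0.058589, fail to reject H0 at alpha = 0.05.


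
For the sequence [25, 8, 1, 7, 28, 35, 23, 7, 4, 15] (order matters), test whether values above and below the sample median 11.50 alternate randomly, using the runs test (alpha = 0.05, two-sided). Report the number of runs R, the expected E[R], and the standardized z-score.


Step 1: Compute median = 11.50; label A = above, B = below.
Labels in order: ABBBAAABBA  (n_A = 5, n_B = 5)
Step 2: Count runs R = 5.
Step 3: Under H0 (random ordering), E[R] = 2*n_A*n_B/(n_A+n_B) + 1 = 2*5*5/10 + 1 = 6.0000.
        Var[R] = 2*n_A*n_B*(2*n_A*n_B - n_A - n_B) / ((n_A+n_B)^2 * (n_A+n_B-1)) = 2000/900 = 2.2222.
        SD[R] = 1.4907.
Step 4: Continuity-corrected z = (R + 0.5 - E[R]) / SD[R] = (5 + 0.5 - 6.0000) / 1.4907 = -0.3354.
Step 5: Two-sided p-value via normal approximation = 2*(1 - Phi(|z|)) = 0.737316.
Step 6: alpha = 0.05. fail to reject H0.

R = 5, z = -0.3354, p = 0.737316, fail to reject H0.


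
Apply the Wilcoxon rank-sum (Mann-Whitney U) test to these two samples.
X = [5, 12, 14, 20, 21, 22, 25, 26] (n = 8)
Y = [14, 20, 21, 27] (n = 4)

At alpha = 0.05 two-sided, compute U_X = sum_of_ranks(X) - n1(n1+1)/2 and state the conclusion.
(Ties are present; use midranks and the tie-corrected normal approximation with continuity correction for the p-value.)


Step 1: Combine and sort all 12 observations; assign midranks.
sorted (value, group): (5,X), (12,X), (14,X), (14,Y), (20,X), (20,Y), (21,X), (21,Y), (22,X), (25,X), (26,X), (27,Y)
ranks: 5->1, 12->2, 14->3.5, 14->3.5, 20->5.5, 20->5.5, 21->7.5, 21->7.5, 22->9, 25->10, 26->11, 27->12
Step 2: Rank sum for X: R1 = 1 + 2 + 3.5 + 5.5 + 7.5 + 9 + 10 + 11 = 49.5.
Step 3: U_X = R1 - n1(n1+1)/2 = 49.5 - 8*9/2 = 49.5 - 36 = 13.5.
       U_Y = n1*n2 - U_X = 32 - 13.5 = 18.5.
Step 4: Ties are present, so use the tie-corrected normal approximation (with continuity correction) for the p-value.
Step 5: p-value = 0.732743; compare to alpha = 0.05. fail to reject H0.

U_X = 13.5, p = 0.732743, fail to reject H0 at alpha = 0.05.


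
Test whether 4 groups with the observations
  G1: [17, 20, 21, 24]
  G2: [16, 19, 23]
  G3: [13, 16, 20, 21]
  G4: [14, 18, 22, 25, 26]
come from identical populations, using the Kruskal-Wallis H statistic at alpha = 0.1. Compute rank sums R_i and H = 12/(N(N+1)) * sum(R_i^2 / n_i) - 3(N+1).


Step 1: Combine all N = 16 observations and assign midranks.
sorted (value, group, rank): (13,G3,1), (14,G4,2), (16,G2,3.5), (16,G3,3.5), (17,G1,5), (18,G4,6), (19,G2,7), (20,G1,8.5), (20,G3,8.5), (21,G1,10.5), (21,G3,10.5), (22,G4,12), (23,G2,13), (24,G1,14), (25,G4,15), (26,G4,16)
Step 2: Sum ranks within each group.
R_1 = 38 (n_1 = 4)
R_2 = 23.5 (n_2 = 3)
R_3 = 23.5 (n_3 = 4)
R_4 = 51 (n_4 = 5)
Step 3: H = 12/(N(N+1)) * sum(R_i^2/n_i) - 3(N+1)
     = 12/(16*17) * (38^2/4 + 23.5^2/3 + 23.5^2/4 + 51^2/5) - 3*17
     = 0.044118 * 1203.35 - 51
     = 2.088787.
Step 4: Ties present; correction factor C = 1 - 18/(16^3 - 16) = 0.995588. Corrected H = 2.088787 / 0.995588 = 2.098043.
Step 5: Under H0, H ~ chi^2(3); p-value = 0.552309.
Step 6: alpha = 0.1. fail to reject H0.

H = 2.0980, df = 3, p = 0.552309, fail to reject H0.


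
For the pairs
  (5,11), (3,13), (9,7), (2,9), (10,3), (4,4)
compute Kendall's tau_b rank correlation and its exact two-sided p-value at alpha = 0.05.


Step 1: Enumerate the 15 unordered pairs (i,j) with i<j and classify each by sign(x_j-x_i) * sign(y_j-y_i).
  (1,2):dx=-2,dy=+2->D; (1,3):dx=+4,dy=-4->D; (1,4):dx=-3,dy=-2->C; (1,5):dx=+5,dy=-8->D
  (1,6):dx=-1,dy=-7->C; (2,3):dx=+6,dy=-6->D; (2,4):dx=-1,dy=-4->C; (2,5):dx=+7,dy=-10->D
  (2,6):dx=+1,dy=-9->D; (3,4):dx=-7,dy=+2->D; (3,5):dx=+1,dy=-4->D; (3,6):dx=-5,dy=-3->C
  (4,5):dx=+8,dy=-6->D; (4,6):dx=+2,dy=-5->D; (5,6):dx=-6,dy=+1->D
Step 2: C = 4, D = 11, total pairs = 15.
Step 3: tau = (C - D)/(n(n-1)/2) = (4 - 11)/15 = -0.466667.
Step 4: Exact two-sided p-value (enumerate n! = 720 permutations of y under H0): p = 0.272222.
Step 5: alpha = 0.05. fail to reject H0.

tau_b = -0.4667 (C=4, D=11), p = 0.272222, fail to reject H0.


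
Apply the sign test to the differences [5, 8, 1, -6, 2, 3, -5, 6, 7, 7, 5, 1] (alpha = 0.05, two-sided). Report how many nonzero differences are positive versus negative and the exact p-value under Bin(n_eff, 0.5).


Step 1: Discard zero differences. Original n = 12; n_eff = number of nonzero differences = 12.
Nonzero differences (with sign): +5, +8, +1, -6, +2, +3, -5, +6, +7, +7, +5, +1
Step 2: Count signs: positive = 10, negative = 2.
Step 3: Under H0: P(positive) = 0.5, so the number of positives S ~ Bin(12, 0.5).
Step 4: Two-sided exact p-value = sum of Bin(12,0.5) probabilities at or below the observed probability = 0.038574.
Step 5: alpha = 0.05. reject H0.

n_eff = 12, pos = 10, neg = 2, p = 0.038574, reject H0.


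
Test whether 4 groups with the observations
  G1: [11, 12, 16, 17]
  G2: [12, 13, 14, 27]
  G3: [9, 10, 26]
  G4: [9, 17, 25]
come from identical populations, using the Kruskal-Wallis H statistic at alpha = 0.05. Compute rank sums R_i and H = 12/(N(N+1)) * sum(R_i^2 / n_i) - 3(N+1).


Step 1: Combine all N = 14 observations and assign midranks.
sorted (value, group, rank): (9,G3,1.5), (9,G4,1.5), (10,G3,3), (11,G1,4), (12,G1,5.5), (12,G2,5.5), (13,G2,7), (14,G2,8), (16,G1,9), (17,G1,10.5), (17,G4,10.5), (25,G4,12), (26,G3,13), (27,G2,14)
Step 2: Sum ranks within each group.
R_1 = 29 (n_1 = 4)
R_2 = 34.5 (n_2 = 4)
R_3 = 17.5 (n_3 = 3)
R_4 = 24 (n_4 = 3)
Step 3: H = 12/(N(N+1)) * sum(R_i^2/n_i) - 3(N+1)
     = 12/(14*15) * (29^2/4 + 34.5^2/4 + 17.5^2/3 + 24^2/3) - 3*15
     = 0.057143 * 801.896 - 45
     = 0.822619.
Step 4: Ties present; correction factor C = 1 - 18/(14^3 - 14) = 0.993407. Corrected H = 0.822619 / 0.993407 = 0.828079.
Step 5: Under H0, H ~ chi^2(3); p-value = 0.842740.
Step 6: alpha = 0.05. fail to reject H0.

H = 0.8281, df = 3, p = 0.842740, fail to reject H0.


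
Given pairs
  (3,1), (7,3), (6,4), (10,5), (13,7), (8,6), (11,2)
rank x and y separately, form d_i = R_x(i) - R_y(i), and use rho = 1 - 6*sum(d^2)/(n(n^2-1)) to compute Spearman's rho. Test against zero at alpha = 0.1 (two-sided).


Step 1: Rank x and y separately (midranks; no ties here).
rank(x): 3->1, 7->3, 6->2, 10->5, 13->7, 8->4, 11->6
rank(y): 1->1, 3->3, 4->4, 5->5, 7->7, 6->6, 2->2
Step 2: d_i = R_x(i) - R_y(i); compute d_i^2.
  (1-1)^2=0, (3-3)^2=0, (2-4)^2=4, (5-5)^2=0, (7-7)^2=0, (4-6)^2=4, (6-2)^2=16
sum(d^2) = 24.
Step 3: rho = 1 - 6*24 / (7*(7^2 - 1)) = 1 - 144/336 = 0.571429.
Step 4: Under H0, t = rho * sqrt((n-2)/(1-rho^2)) = 1.5570 ~ t(5).
Step 5: Two-sided p-value from the t-distribution with 5 df = 0.180202.
Step 6: alpha = 0.1. fail to reject H0.

rho = 0.5714, p = 0.180202, fail to reject H0 at alpha = 0.1.


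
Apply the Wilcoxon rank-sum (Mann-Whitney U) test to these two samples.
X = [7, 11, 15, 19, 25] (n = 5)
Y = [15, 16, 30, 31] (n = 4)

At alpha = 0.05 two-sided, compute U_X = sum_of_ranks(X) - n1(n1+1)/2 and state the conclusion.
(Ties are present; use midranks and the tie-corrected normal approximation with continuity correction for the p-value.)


Step 1: Combine and sort all 9 observations; assign midranks.
sorted (value, group): (7,X), (11,X), (15,X), (15,Y), (16,Y), (19,X), (25,X), (30,Y), (31,Y)
ranks: 7->1, 11->2, 15->3.5, 15->3.5, 16->5, 19->6, 25->7, 30->8, 31->9
Step 2: Rank sum for X: R1 = 1 + 2 + 3.5 + 6 + 7 = 19.5.
Step 3: U_X = R1 - n1(n1+1)/2 = 19.5 - 5*6/2 = 19.5 - 15 = 4.5.
       U_Y = n1*n2 - U_X = 20 - 4.5 = 15.5.
Step 4: Ties are present, so use the tie-corrected normal approximation (with continuity correction) for the p-value.
Step 5: p-value = 0.218742; compare to alpha = 0.05. fail to reject H0.

U_X = 4.5, p = 0.218742, fail to reject H0 at alpha = 0.05.


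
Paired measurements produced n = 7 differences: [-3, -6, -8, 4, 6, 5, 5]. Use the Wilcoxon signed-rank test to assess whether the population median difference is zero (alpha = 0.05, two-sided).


Step 1: Drop any zero differences (none here) and take |d_i|.
|d| = [3, 6, 8, 4, 6, 5, 5]
Step 2: Midrank |d_i| (ties get averaged ranks).
ranks: |3|->1, |6|->5.5, |8|->7, |4|->2, |6|->5.5, |5|->3.5, |5|->3.5
Step 3: Attach original signs; sum ranks with positive sign and with negative sign.
W+ = 2 + 5.5 + 3.5 + 3.5 = 14.5
W- = 1 + 5.5 + 7 = 13.5
(Check: W+ + W- = 28 should equal n(n+1)/2 = 28.)
Step 4: Test statistic W = min(W+, W-) = 13.5.
Step 5: Ties in |d|, so use the tie-corrected normal approximation.
        E[W] = n(n+1)/4 = 7*8/4 = 14.
        Tie groups: |d|=5 (t=2), |d|=6 (t=2); sum(t^3 - t) = 12.
        Var[W] = n(n+1)(2n+1)/24 - sum(t^3-t)/48 = 840/24 - 12/48 = 34.75.
        z = (W - E[W]) / sqrt(Var[W]) = (13.5 - 14) / 5.8949 = -0.0848.
        Two-sided p = 2*Phi(z) = 0.932405.
Step 6: alpha = 0.05. fail to reject H0.

W+ = 14.5, W- = 13.5, W = min = 13.5, p = 0.932405, fail to reject H0.


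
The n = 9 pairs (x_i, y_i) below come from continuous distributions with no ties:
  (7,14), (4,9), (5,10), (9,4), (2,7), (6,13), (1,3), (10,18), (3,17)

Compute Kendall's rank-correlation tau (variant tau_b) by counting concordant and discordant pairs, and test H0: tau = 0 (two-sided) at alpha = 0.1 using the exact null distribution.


Step 1: Enumerate the 36 unordered pairs (i,j) with i<j and classify each by sign(x_j-x_i) * sign(y_j-y_i).
  (1,2):dx=-3,dy=-5->C; (1,3):dx=-2,dy=-4->C; (1,4):dx=+2,dy=-10->D; (1,5):dx=-5,dy=-7->C
  (1,6):dx=-1,dy=-1->C; (1,7):dx=-6,dy=-11->C; (1,8):dx=+3,dy=+4->C; (1,9):dx=-4,dy=+3->D
  (2,3):dx=+1,dy=+1->C; (2,4):dx=+5,dy=-5->D; (2,5):dx=-2,dy=-2->C; (2,6):dx=+2,dy=+4->C
  (2,7):dx=-3,dy=-6->C; (2,8):dx=+6,dy=+9->C; (2,9):dx=-1,dy=+8->D; (3,4):dx=+4,dy=-6->D
  (3,5):dx=-3,dy=-3->C; (3,6):dx=+1,dy=+3->C; (3,7):dx=-4,dy=-7->C; (3,8):dx=+5,dy=+8->C
  (3,9):dx=-2,dy=+7->D; (4,5):dx=-7,dy=+3->D; (4,6):dx=-3,dy=+9->D; (4,7):dx=-8,dy=-1->C
  (4,8):dx=+1,dy=+14->C; (4,9):dx=-6,dy=+13->D; (5,6):dx=+4,dy=+6->C; (5,7):dx=-1,dy=-4->C
  (5,8):dx=+8,dy=+11->C; (5,9):dx=+1,dy=+10->C; (6,7):dx=-5,dy=-10->C; (6,8):dx=+4,dy=+5->C
  (6,9):dx=-3,dy=+4->D; (7,8):dx=+9,dy=+15->C; (7,9):dx=+2,dy=+14->C; (8,9):dx=-7,dy=-1->C
Step 2: C = 26, D = 10, total pairs = 36.
Step 3: tau = (C - D)/(n(n-1)/2) = (26 - 10)/36 = 0.444444.
Step 4: Exact two-sided p-value (enumerate n! = 362880 permutations of y under H0): p = 0.119439.
Step 5: alpha = 0.1. fail to reject H0.

tau_b = 0.4444 (C=26, D=10), p = 0.119439, fail to reject H0.


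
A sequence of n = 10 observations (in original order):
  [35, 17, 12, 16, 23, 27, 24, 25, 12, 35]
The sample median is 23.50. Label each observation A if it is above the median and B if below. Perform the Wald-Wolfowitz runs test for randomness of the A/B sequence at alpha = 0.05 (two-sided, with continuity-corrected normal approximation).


Step 1: Compute median = 23.50; label A = above, B = below.
Labels in order: ABBBBAAABA  (n_A = 5, n_B = 5)
Step 2: Count runs R = 5.
Step 3: Under H0 (random ordering), E[R] = 2*n_A*n_B/(n_A+n_B) + 1 = 2*5*5/10 + 1 = 6.0000.
        Var[R] = 2*n_A*n_B*(2*n_A*n_B - n_A - n_B) / ((n_A+n_B)^2 * (n_A+n_B-1)) = 2000/900 = 2.2222.
        SD[R] = 1.4907.
Step 4: Continuity-corrected z = (R + 0.5 - E[R]) / SD[R] = (5 + 0.5 - 6.0000) / 1.4907 = -0.3354.
Step 5: Two-sided p-value via normal approximation = 2*(1 - Phi(|z|)) = 0.737316.
Step 6: alpha = 0.05. fail to reject H0.

R = 5, z = -0.3354, p = 0.737316, fail to reject H0.


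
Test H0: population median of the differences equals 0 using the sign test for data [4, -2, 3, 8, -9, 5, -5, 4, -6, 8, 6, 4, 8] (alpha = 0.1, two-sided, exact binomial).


Step 1: Discard zero differences. Original n = 13; n_eff = number of nonzero differences = 13.
Nonzero differences (with sign): +4, -2, +3, +8, -9, +5, -5, +4, -6, +8, +6, +4, +8
Step 2: Count signs: positive = 9, negative = 4.
Step 3: Under H0: P(positive) = 0.5, so the number of positives S ~ Bin(13, 0.5).
Step 4: Two-sided exact p-value = sum of Bin(13,0.5) probabilities at or below the observed probability = 0.266846.
Step 5: alpha = 0.1. fail to reject H0.

n_eff = 13, pos = 9, neg = 4, p = 0.266846, fail to reject H0.


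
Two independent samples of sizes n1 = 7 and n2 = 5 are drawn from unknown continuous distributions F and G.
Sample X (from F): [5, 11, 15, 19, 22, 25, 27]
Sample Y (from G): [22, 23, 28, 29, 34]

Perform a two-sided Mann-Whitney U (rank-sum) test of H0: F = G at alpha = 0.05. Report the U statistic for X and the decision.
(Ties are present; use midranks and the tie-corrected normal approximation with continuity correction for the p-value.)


Step 1: Combine and sort all 12 observations; assign midranks.
sorted (value, group): (5,X), (11,X), (15,X), (19,X), (22,X), (22,Y), (23,Y), (25,X), (27,X), (28,Y), (29,Y), (34,Y)
ranks: 5->1, 11->2, 15->3, 19->4, 22->5.5, 22->5.5, 23->7, 25->8, 27->9, 28->10, 29->11, 34->12
Step 2: Rank sum for X: R1 = 1 + 2 + 3 + 4 + 5.5 + 8 + 9 = 32.5.
Step 3: U_X = R1 - n1(n1+1)/2 = 32.5 - 7*8/2 = 32.5 - 28 = 4.5.
       U_Y = n1*n2 - U_X = 35 - 4.5 = 30.5.
Step 4: Ties are present, so use the tie-corrected normal approximation (with continuity correction) for the p-value.
Step 5: p-value = 0.041997; compare to alpha = 0.05. reject H0.

U_X = 4.5, p = 0.041997, reject H0 at alpha = 0.05.


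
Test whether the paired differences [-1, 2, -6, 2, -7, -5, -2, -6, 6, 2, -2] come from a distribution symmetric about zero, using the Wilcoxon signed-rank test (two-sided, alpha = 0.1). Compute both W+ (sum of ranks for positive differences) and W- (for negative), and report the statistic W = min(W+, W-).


Step 1: Drop any zero differences (none here) and take |d_i|.
|d| = [1, 2, 6, 2, 7, 5, 2, 6, 6, 2, 2]
Step 2: Midrank |d_i| (ties get averaged ranks).
ranks: |1|->1, |2|->4, |6|->9, |2|->4, |7|->11, |5|->7, |2|->4, |6|->9, |6|->9, |2|->4, |2|->4
Step 3: Attach original signs; sum ranks with positive sign and with negative sign.
W+ = 4 + 4 + 9 + 4 = 21
W- = 1 + 9 + 11 + 7 + 4 + 9 + 4 = 45
(Check: W+ + W- = 66 should equal n(n+1)/2 = 66.)
Step 4: Test statistic W = min(W+, W-) = 21.
Step 5: Ties in |d|, so use the tie-corrected normal approximation.
        E[W] = n(n+1)/4 = 11*12/4 = 33.
        Tie groups: |d|=2 (t=5), |d|=6 (t=3); sum(t^3 - t) = 144.
        Var[W] = n(n+1)(2n+1)/24 - sum(t^3-t)/48 = 3036/24 - 144/48 = 123.5.
        z = (W - E[W]) / sqrt(Var[W]) = (21 - 33) / 11.1131 = -1.0798.
        Two-sided p = 2*Phi(z) = 0.280226.
Step 6: alpha = 0.1. fail to reject H0.

W+ = 21, W- = 45, W = min = 21, p = 0.280226, fail to reject H0.


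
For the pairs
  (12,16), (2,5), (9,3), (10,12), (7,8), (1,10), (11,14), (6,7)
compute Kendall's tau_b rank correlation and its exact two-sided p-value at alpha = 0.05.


Step 1: Enumerate the 28 unordered pairs (i,j) with i<j and classify each by sign(x_j-x_i) * sign(y_j-y_i).
  (1,2):dx=-10,dy=-11->C; (1,3):dx=-3,dy=-13->C; (1,4):dx=-2,dy=-4->C; (1,5):dx=-5,dy=-8->C
  (1,6):dx=-11,dy=-6->C; (1,7):dx=-1,dy=-2->C; (1,8):dx=-6,dy=-9->C; (2,3):dx=+7,dy=-2->D
  (2,4):dx=+8,dy=+7->C; (2,5):dx=+5,dy=+3->C; (2,6):dx=-1,dy=+5->D; (2,7):dx=+9,dy=+9->C
  (2,8):dx=+4,dy=+2->C; (3,4):dx=+1,dy=+9->C; (3,5):dx=-2,dy=+5->D; (3,6):dx=-8,dy=+7->D
  (3,7):dx=+2,dy=+11->C; (3,8):dx=-3,dy=+4->D; (4,5):dx=-3,dy=-4->C; (4,6):dx=-9,dy=-2->C
  (4,7):dx=+1,dy=+2->C; (4,8):dx=-4,dy=-5->C; (5,6):dx=-6,dy=+2->D; (5,7):dx=+4,dy=+6->C
  (5,8):dx=-1,dy=-1->C; (6,7):dx=+10,dy=+4->C; (6,8):dx=+5,dy=-3->D; (7,8):dx=-5,dy=-7->C
Step 2: C = 21, D = 7, total pairs = 28.
Step 3: tau = (C - D)/(n(n-1)/2) = (21 - 7)/28 = 0.500000.
Step 4: Exact two-sided p-value (enumerate n! = 40320 permutations of y under H0): p = 0.108681.
Step 5: alpha = 0.05. fail to reject H0.

tau_b = 0.5000 (C=21, D=7), p = 0.108681, fail to reject H0.


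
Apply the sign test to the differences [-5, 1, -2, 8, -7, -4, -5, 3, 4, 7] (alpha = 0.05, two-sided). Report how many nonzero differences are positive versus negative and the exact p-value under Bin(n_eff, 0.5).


Step 1: Discard zero differences. Original n = 10; n_eff = number of nonzero differences = 10.
Nonzero differences (with sign): -5, +1, -2, +8, -7, -4, -5, +3, +4, +7
Step 2: Count signs: positive = 5, negative = 5.
Step 3: Under H0: P(positive) = 0.5, so the number of positives S ~ Bin(10, 0.5).
Step 4: Two-sided exact p-value = sum of Bin(10,0.5) probabilities at or below the observed probability = 1.000000.
Step 5: alpha = 0.05. fail to reject H0.

n_eff = 10, pos = 5, neg = 5, p = 1.000000, fail to reject H0.


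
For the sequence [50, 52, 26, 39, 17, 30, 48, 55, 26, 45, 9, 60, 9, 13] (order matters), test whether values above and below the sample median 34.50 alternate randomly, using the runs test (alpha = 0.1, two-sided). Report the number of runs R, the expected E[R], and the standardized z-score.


Step 1: Compute median = 34.50; label A = above, B = below.
Labels in order: AABABBAABABABB  (n_A = 7, n_B = 7)
Step 2: Count runs R = 10.
Step 3: Under H0 (random ordering), E[R] = 2*n_A*n_B/(n_A+n_B) + 1 = 2*7*7/14 + 1 = 8.0000.
        Var[R] = 2*n_A*n_B*(2*n_A*n_B - n_A - n_B) / ((n_A+n_B)^2 * (n_A+n_B-1)) = 8232/2548 = 3.2308.
        SD[R] = 1.7974.
Step 4: Continuity-corrected z = (R - 0.5 - E[R]) / SD[R] = (10 - 0.5 - 8.0000) / 1.7974 = 0.8345.
Step 5: Two-sided p-value via normal approximation = 2*(1 - Phi(|z|)) = 0.403986.
Step 6: alpha = 0.1. fail to reject H0.

R = 10, z = 0.8345, p = 0.403986, fail to reject H0.


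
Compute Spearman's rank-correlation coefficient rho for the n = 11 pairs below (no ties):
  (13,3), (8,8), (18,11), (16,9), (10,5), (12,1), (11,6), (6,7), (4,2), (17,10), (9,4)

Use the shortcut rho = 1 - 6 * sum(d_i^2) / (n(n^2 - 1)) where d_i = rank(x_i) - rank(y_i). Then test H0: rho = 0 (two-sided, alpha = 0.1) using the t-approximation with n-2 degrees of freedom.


Step 1: Rank x and y separately (midranks; no ties here).
rank(x): 13->8, 8->3, 18->11, 16->9, 10->5, 12->7, 11->6, 6->2, 4->1, 17->10, 9->4
rank(y): 3->3, 8->8, 11->11, 9->9, 5->5, 1->1, 6->6, 7->7, 2->2, 10->10, 4->4
Step 2: d_i = R_x(i) - R_y(i); compute d_i^2.
  (8-3)^2=25, (3-8)^2=25, (11-11)^2=0, (9-9)^2=0, (5-5)^2=0, (7-1)^2=36, (6-6)^2=0, (2-7)^2=25, (1-2)^2=1, (10-10)^2=0, (4-4)^2=0
sum(d^2) = 112.
Step 3: rho = 1 - 6*112 / (11*(11^2 - 1)) = 1 - 672/1320 = 0.490909.
Step 4: Under H0, t = rho * sqrt((n-2)/(1-rho^2)) = 1.6904 ~ t(9).
Step 5: Two-sided p-value from the t-distribution with 9 df = 0.125204.
Step 6: alpha = 0.1. fail to reject H0.

rho = 0.4909, p = 0.125204, fail to reject H0 at alpha = 0.1.


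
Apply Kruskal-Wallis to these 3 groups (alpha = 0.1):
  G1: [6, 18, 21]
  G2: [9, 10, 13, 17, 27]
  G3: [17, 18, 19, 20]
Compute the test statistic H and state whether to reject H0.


Step 1: Combine all N = 12 observations and assign midranks.
sorted (value, group, rank): (6,G1,1), (9,G2,2), (10,G2,3), (13,G2,4), (17,G2,5.5), (17,G3,5.5), (18,G1,7.5), (18,G3,7.5), (19,G3,9), (20,G3,10), (21,G1,11), (27,G2,12)
Step 2: Sum ranks within each group.
R_1 = 19.5 (n_1 = 3)
R_2 = 26.5 (n_2 = 5)
R_3 = 32 (n_3 = 4)
Step 3: H = 12/(N(N+1)) * sum(R_i^2/n_i) - 3(N+1)
     = 12/(12*13) * (19.5^2/3 + 26.5^2/5 + 32^2/4) - 3*13
     = 0.076923 * 523.2 - 39
     = 1.246154.
Step 4: Ties present; correction factor C = 1 - 12/(12^3 - 12) = 0.993007. Corrected H = 1.246154 / 0.993007 = 1.254930.
Step 5: Under H0, H ~ chi^2(2); p-value = 0.533944.
Step 6: alpha = 0.1. fail to reject H0.

H = 1.2549, df = 2, p = 0.533944, fail to reject H0.


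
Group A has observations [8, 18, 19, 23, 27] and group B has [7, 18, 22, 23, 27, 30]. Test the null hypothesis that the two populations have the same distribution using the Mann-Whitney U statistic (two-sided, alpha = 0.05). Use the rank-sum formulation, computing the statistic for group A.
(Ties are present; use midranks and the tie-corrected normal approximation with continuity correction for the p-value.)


Step 1: Combine and sort all 11 observations; assign midranks.
sorted (value, group): (7,Y), (8,X), (18,X), (18,Y), (19,X), (22,Y), (23,X), (23,Y), (27,X), (27,Y), (30,Y)
ranks: 7->1, 8->2, 18->3.5, 18->3.5, 19->5, 22->6, 23->7.5, 23->7.5, 27->9.5, 27->9.5, 30->11
Step 2: Rank sum for X: R1 = 2 + 3.5 + 5 + 7.5 + 9.5 = 27.5.
Step 3: U_X = R1 - n1(n1+1)/2 = 27.5 - 5*6/2 = 27.5 - 15 = 12.5.
       U_Y = n1*n2 - U_X = 30 - 12.5 = 17.5.
Step 4: Ties are present, so use the tie-corrected normal approximation (with continuity correction) for the p-value.
Step 5: p-value = 0.713124; compare to alpha = 0.05. fail to reject H0.

U_X = 12.5, p = 0.713124, fail to reject H0 at alpha = 0.05.


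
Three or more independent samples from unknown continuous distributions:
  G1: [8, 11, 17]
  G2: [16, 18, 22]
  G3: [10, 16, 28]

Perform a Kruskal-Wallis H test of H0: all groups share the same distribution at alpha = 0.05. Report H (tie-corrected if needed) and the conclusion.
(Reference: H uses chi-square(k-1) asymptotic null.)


Step 1: Combine all N = 9 observations and assign midranks.
sorted (value, group, rank): (8,G1,1), (10,G3,2), (11,G1,3), (16,G2,4.5), (16,G3,4.5), (17,G1,6), (18,G2,7), (22,G2,8), (28,G3,9)
Step 2: Sum ranks within each group.
R_1 = 10 (n_1 = 3)
R_2 = 19.5 (n_2 = 3)
R_3 = 15.5 (n_3 = 3)
Step 3: H = 12/(N(N+1)) * sum(R_i^2/n_i) - 3(N+1)
     = 12/(9*10) * (10^2/3 + 19.5^2/3 + 15.5^2/3) - 3*10
     = 0.133333 * 240.167 - 30
     = 2.022222.
Step 4: Ties present; correction factor C = 1 - 6/(9^3 - 9) = 0.991667. Corrected H = 2.022222 / 0.991667 = 2.039216.
Step 5: Under H0, H ~ chi^2(2); p-value = 0.360736.
Step 6: alpha = 0.05. fail to reject H0.

H = 2.0392, df = 2, p = 0.360736, fail to reject H0.


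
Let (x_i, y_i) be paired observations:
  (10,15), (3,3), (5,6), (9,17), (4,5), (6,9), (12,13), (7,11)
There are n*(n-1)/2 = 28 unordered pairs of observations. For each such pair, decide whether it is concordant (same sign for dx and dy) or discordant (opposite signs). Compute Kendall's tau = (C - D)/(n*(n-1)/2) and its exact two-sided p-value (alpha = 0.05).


Step 1: Enumerate the 28 unordered pairs (i,j) with i<j and classify each by sign(x_j-x_i) * sign(y_j-y_i).
  (1,2):dx=-7,dy=-12->C; (1,3):dx=-5,dy=-9->C; (1,4):dx=-1,dy=+2->D; (1,5):dx=-6,dy=-10->C
  (1,6):dx=-4,dy=-6->C; (1,7):dx=+2,dy=-2->D; (1,8):dx=-3,dy=-4->C; (2,3):dx=+2,dy=+3->C
  (2,4):dx=+6,dy=+14->C; (2,5):dx=+1,dy=+2->C; (2,6):dx=+3,dy=+6->C; (2,7):dx=+9,dy=+10->C
  (2,8):dx=+4,dy=+8->C; (3,4):dx=+4,dy=+11->C; (3,5):dx=-1,dy=-1->C; (3,6):dx=+1,dy=+3->C
  (3,7):dx=+7,dy=+7->C; (3,8):dx=+2,dy=+5->C; (4,5):dx=-5,dy=-12->C; (4,6):dx=-3,dy=-8->C
  (4,7):dx=+3,dy=-4->D; (4,8):dx=-2,dy=-6->C; (5,6):dx=+2,dy=+4->C; (5,7):dx=+8,dy=+8->C
  (5,8):dx=+3,dy=+6->C; (6,7):dx=+6,dy=+4->C; (6,8):dx=+1,dy=+2->C; (7,8):dx=-5,dy=-2->C
Step 2: C = 25, D = 3, total pairs = 28.
Step 3: tau = (C - D)/(n(n-1)/2) = (25 - 3)/28 = 0.785714.
Step 4: Exact two-sided p-value (enumerate n! = 40320 permutations of y under H0): p = 0.005506.
Step 5: alpha = 0.05. reject H0.

tau_b = 0.7857 (C=25, D=3), p = 0.005506, reject H0.


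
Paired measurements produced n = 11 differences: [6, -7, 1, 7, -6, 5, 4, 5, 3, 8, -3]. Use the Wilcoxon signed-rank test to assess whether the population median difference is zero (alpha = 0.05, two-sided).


Step 1: Drop any zero differences (none here) and take |d_i|.
|d| = [6, 7, 1, 7, 6, 5, 4, 5, 3, 8, 3]
Step 2: Midrank |d_i| (ties get averaged ranks).
ranks: |6|->7.5, |7|->9.5, |1|->1, |7|->9.5, |6|->7.5, |5|->5.5, |4|->4, |5|->5.5, |3|->2.5, |8|->11, |3|->2.5
Step 3: Attach original signs; sum ranks with positive sign and with negative sign.
W+ = 7.5 + 1 + 9.5 + 5.5 + 4 + 5.5 + 2.5 + 11 = 46.5
W- = 9.5 + 7.5 + 2.5 = 19.5
(Check: W+ + W- = 66 should equal n(n+1)/2 = 66.)
Step 4: Test statistic W = min(W+, W-) = 19.5.
Step 5: Ties in |d|, so use the tie-corrected normal approximation.
        E[W] = n(n+1)/4 = 11*12/4 = 33.
        Tie groups: |d|=3 (t=2), |d|=5 (t=2), |d|=6 (t=2), |d|=7 (t=2); sum(t^3 - t) = 24.
        Var[W] = n(n+1)(2n+1)/24 - sum(t^3-t)/48 = 3036/24 - 24/48 = 126.
        z = (W - E[W]) / sqrt(Var[W]) = (19.5 - 33) / 11.2250 = -1.2027.
        Two-sided p = 2*Phi(z) = 0.229102.
Step 6: alpha = 0.05. fail to reject H0.

W+ = 46.5, W- = 19.5, W = min = 19.5, p = 0.229102, fail to reject H0.


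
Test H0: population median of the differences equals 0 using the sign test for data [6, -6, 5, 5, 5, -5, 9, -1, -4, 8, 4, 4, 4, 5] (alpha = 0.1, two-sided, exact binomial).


Step 1: Discard zero differences. Original n = 14; n_eff = number of nonzero differences = 14.
Nonzero differences (with sign): +6, -6, +5, +5, +5, -5, +9, -1, -4, +8, +4, +4, +4, +5
Step 2: Count signs: positive = 10, negative = 4.
Step 3: Under H0: P(positive) = 0.5, so the number of positives S ~ Bin(14, 0.5).
Step 4: Two-sided exact p-value = sum of Bin(14,0.5) probabilities at or below the observed probability = 0.179565.
Step 5: alpha = 0.1. fail to reject H0.

n_eff = 14, pos = 10, neg = 4, p = 0.179565, fail to reject H0.


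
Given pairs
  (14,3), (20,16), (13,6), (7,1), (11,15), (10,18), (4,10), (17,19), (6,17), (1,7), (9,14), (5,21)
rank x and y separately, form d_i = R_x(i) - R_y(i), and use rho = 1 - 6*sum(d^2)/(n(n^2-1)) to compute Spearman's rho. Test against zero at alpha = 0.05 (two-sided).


Step 1: Rank x and y separately (midranks; no ties here).
rank(x): 14->10, 20->12, 13->9, 7->5, 11->8, 10->7, 4->2, 17->11, 6->4, 1->1, 9->6, 5->3
rank(y): 3->2, 16->8, 6->3, 1->1, 15->7, 18->10, 10->5, 19->11, 17->9, 7->4, 14->6, 21->12
Step 2: d_i = R_x(i) - R_y(i); compute d_i^2.
  (10-2)^2=64, (12-8)^2=16, (9-3)^2=36, (5-1)^2=16, (8-7)^2=1, (7-10)^2=9, (2-5)^2=9, (11-11)^2=0, (4-9)^2=25, (1-4)^2=9, (6-6)^2=0, (3-12)^2=81
sum(d^2) = 266.
Step 3: rho = 1 - 6*266 / (12*(12^2 - 1)) = 1 - 1596/1716 = 0.069930.
Step 4: Under H0, t = rho * sqrt((n-2)/(1-rho^2)) = 0.2217 ~ t(10).
Step 5: Two-sided p-value from the t-distribution with 10 df = 0.829024.
Step 6: alpha = 0.05. fail to reject H0.

rho = 0.0699, p = 0.829024, fail to reject H0 at alpha = 0.05.


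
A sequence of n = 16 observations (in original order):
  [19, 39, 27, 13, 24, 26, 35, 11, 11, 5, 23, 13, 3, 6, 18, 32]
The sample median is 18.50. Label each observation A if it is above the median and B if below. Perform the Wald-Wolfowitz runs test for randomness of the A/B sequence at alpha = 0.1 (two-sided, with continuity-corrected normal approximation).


Step 1: Compute median = 18.50; label A = above, B = below.
Labels in order: AAABAAABBBABBBBA  (n_A = 8, n_B = 8)
Step 2: Count runs R = 7.
Step 3: Under H0 (random ordering), E[R] = 2*n_A*n_B/(n_A+n_B) + 1 = 2*8*8/16 + 1 = 9.0000.
        Var[R] = 2*n_A*n_B*(2*n_A*n_B - n_A - n_B) / ((n_A+n_B)^2 * (n_A+n_B-1)) = 14336/3840 = 3.7333.
        SD[R] = 1.9322.
Step 4: Continuity-corrected z = (R + 0.5 - E[R]) / SD[R] = (7 + 0.5 - 9.0000) / 1.9322 = -0.7763.
Step 5: Two-sided p-value via normal approximation = 2*(1 - Phi(|z|)) = 0.437558.
Step 6: alpha = 0.1. fail to reject H0.

R = 7, z = -0.7763, p = 0.437558, fail to reject H0.


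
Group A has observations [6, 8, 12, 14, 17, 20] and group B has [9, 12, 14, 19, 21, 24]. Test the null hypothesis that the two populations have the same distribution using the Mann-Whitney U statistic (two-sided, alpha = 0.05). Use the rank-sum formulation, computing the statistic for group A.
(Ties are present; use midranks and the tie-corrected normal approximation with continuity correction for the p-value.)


Step 1: Combine and sort all 12 observations; assign midranks.
sorted (value, group): (6,X), (8,X), (9,Y), (12,X), (12,Y), (14,X), (14,Y), (17,X), (19,Y), (20,X), (21,Y), (24,Y)
ranks: 6->1, 8->2, 9->3, 12->4.5, 12->4.5, 14->6.5, 14->6.5, 17->8, 19->9, 20->10, 21->11, 24->12
Step 2: Rank sum for X: R1 = 1 + 2 + 4.5 + 6.5 + 8 + 10 = 32.
Step 3: U_X = R1 - n1(n1+1)/2 = 32 - 6*7/2 = 32 - 21 = 11.
       U_Y = n1*n2 - U_X = 36 - 11 = 25.
Step 4: Ties are present, so use the tie-corrected normal approximation (with continuity correction) for the p-value.
Step 5: p-value = 0.296258; compare to alpha = 0.05. fail to reject H0.

U_X = 11, p = 0.296258, fail to reject H0 at alpha = 0.05.
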